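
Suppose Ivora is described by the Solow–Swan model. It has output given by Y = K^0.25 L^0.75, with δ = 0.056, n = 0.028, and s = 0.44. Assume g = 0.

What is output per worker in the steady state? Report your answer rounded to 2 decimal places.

At the steady state, Δk = 0, so s·k^α = (n + δ)·k.
Dividing both sides by k: k^(1−α) = s / (n + δ).
k^0.75 = 0.44 / (0.028 + 0.056) = 0.44 / 0.084 = 5.2381
k* = 5.2381^(1/0.75) ≈ 9.0970
y* = (k*)^α = 9.0970^0.25 ≈ 1.7367

y* ≈ 1.74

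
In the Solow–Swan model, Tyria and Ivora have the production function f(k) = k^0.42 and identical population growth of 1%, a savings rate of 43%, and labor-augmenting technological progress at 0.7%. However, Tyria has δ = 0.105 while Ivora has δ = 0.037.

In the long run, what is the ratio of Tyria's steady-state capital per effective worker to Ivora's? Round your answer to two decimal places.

ratio ≈ 0.25

Steady-state k* = [s/(n + g + δ)]^(1/(1−α)), so the ratio is [ (s_T/(n + g + δ)_T) / (s_I/(n + g + δ)_I) ]^1.7241.
s_T/(n + g + δ)_T = 0.43/0.122 = 3.5246; s_I/(n + g + δ)_I = 0.43/0.054 = 7.9630.
Ratio = (3.5246/7.9630)^1.7241 = 0.4426^1.7241 ≈ 0.2453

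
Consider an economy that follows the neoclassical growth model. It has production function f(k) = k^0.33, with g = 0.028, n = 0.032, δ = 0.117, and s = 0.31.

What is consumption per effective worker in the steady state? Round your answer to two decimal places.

At the steady state, Δk = 0, so s·k^α = (n + g + δ)·k.
Dividing both sides by k: k^(1−α) = s / (n + g + δ).
k^0.67 = 0.31 / (0.032 + 0.028 + 0.117) = 0.31 / 0.177 = 1.7514
k* = 1.7514^(1/0.67) ≈ 2.3081
y* = (k*)^α = 2.3081^0.33 ≈ 1.3179
c* = (1 − s)·y* = (1 − 0.31) × 1.3179 ≈ 0.9094

c* = 0.91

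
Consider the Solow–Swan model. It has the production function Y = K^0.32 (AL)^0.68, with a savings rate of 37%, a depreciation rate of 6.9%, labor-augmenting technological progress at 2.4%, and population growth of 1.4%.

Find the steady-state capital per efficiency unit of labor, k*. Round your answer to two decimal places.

k* = 6.20

At the steady state, Δk = 0, so s·k^α = (n + g + δ)·k.
Dividing both sides by k: k^(1−α) = s / (n + g + δ).
k^0.68 = 0.37 / (0.014 + 0.024 + 0.069) = 0.37 / 0.107 = 3.4579
k* = 3.4579^(1/0.68) ≈ 6.1997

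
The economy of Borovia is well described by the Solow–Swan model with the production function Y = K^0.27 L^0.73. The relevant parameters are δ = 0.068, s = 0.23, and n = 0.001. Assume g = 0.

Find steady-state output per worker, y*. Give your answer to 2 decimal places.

Steady state requires s·f(k) = (n + δ)·k, i.e. s·k^α = (n + δ)·k.
Dividing both sides by k: k^(1−α) = s / (n + δ).
k^0.73 = 0.23 / (0.001 + 0.068) = 0.23 / 0.069 = 3.3333
k* = 3.3333^(1/0.73) ≈ 5.2031
y* = (k*)^α = 5.2031^0.27 ≈ 1.5610

y* = 1.56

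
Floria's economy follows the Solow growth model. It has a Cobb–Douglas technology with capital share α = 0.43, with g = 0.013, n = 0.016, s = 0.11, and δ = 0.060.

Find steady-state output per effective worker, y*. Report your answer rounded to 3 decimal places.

y* = 1.173

Steady state requires s·f(k) = (n + g + δ)·k, i.e. s·k^α = (n + g + δ)·k.
Dividing both sides by k: k^(1−α) = s / (n + g + δ).
k^0.57 = 0.11 / (0.016 + 0.013 + 0.060) = 0.11 / 0.089 = 1.2360
k* = 1.2360^(1/0.57) ≈ 1.4502
y* = (k*)^α = 1.4502^0.43 ≈ 1.1733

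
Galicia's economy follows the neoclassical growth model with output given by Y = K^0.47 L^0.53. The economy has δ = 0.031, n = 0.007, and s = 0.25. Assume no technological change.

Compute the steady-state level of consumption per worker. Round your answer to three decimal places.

Steady state requires s·f(k) = (n + δ)·k, i.e. s·k^α = (n + δ)·k.
Dividing both sides by k: k^(1−α) = s / (n + δ).
k^0.53 = 0.25 / (0.007 + 0.031) = 0.25 / 0.038 = 6.5789
k* = 6.5789^(1/0.53) ≈ 34.9692
y* = (k*)^α = 34.9692^0.47 ≈ 5.3154
c* = (1 − s)·y* = (1 − 0.25) × 5.3154 ≈ 3.9866

c* ≈ 3.987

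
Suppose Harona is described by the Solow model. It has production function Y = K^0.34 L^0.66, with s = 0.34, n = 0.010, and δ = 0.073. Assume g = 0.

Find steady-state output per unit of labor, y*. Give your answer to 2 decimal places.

Steady state requires s·f(k) = (n + δ)·k, i.e. s·k^α = (n + δ)·k.
Dividing both sides by k: k^(1−α) = s / (n + δ).
k^0.66 = 0.34 / (0.010 + 0.073) = 0.34 / 0.083 = 4.0964
k* = 4.0964^(1/0.66) ≈ 8.4700
y* = (k*)^α = 8.4700^0.34 ≈ 2.0677

y* ≈ 2.07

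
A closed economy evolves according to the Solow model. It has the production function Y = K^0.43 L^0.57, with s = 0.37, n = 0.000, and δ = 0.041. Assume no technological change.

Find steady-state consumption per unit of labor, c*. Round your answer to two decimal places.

In steady state, investment equals break-even investment: s·k^α = (n + δ)·k.
Dividing both sides by k: k^(1−α) = s / (n + δ).
k^0.57 = 0.37 / (0.000 + 0.041) = 0.37 / 0.041 = 9.0244
k* = 9.0244^(1/0.57) ≈ 47.4430
y* = (k*)^α = 47.4430^0.43 ≈ 5.2572
c* = (1 − s)·y* = (1 − 0.37) × 5.2572 ≈ 3.3120

c* = 3.31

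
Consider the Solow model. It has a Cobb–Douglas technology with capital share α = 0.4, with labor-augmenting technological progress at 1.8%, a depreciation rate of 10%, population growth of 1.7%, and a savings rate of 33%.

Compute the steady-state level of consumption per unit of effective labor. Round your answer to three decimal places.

c* ≈ 1.216

In steady state, investment equals break-even investment: s·k^α = (n + g + δ)·k.
Rearranging, k^(1−α) = s / (n + g + δ).
k^0.6 = 0.33 / (0.017 + 0.018 + 0.100) = 0.33 / 0.135 = 2.4444
k* = 2.4444^(1/0.6) ≈ 4.4356
y* = (k*)^α = 4.4356^0.4 ≈ 1.8146
c* = (1 − s)·y* = (1 − 0.33) × 1.8146 ≈ 1.2158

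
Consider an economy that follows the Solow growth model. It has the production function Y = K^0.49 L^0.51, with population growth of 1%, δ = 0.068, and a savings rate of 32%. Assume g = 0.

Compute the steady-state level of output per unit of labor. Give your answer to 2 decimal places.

Steady state requires s·f(k) = (n + δ)·k, i.e. s·k^α = (n + δ)·k.
Rearranging, k^(1−α) = s / (n + δ).
k^0.51 = 0.32 / (0.010 + 0.068) = 0.32 / 0.078 = 4.1026
k* = 4.1026^(1/0.51) ≈ 15.9249
y* = (k*)^α = 15.9249^0.49 ≈ 3.8817

y* = 3.88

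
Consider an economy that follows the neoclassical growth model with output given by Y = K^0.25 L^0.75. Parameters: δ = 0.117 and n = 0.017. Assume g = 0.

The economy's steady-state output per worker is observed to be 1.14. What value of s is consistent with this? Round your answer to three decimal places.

In steady state, investment equals break-even investment: s·k^α = (n + δ)·k.
Since y* = [s/(n + δ)]^(α/(1−α)), we have s/(n + δ) = (y*)^((1−α)/α) = 1.14^3 = 1.4815.
Therefore s = 1.4815 × (n + δ) = 1.4815 × 0.134 = 0.1985.

s ≈ 0.199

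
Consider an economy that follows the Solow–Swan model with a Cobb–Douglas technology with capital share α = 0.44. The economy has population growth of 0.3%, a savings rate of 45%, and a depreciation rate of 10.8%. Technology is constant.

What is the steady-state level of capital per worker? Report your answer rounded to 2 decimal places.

k* = 12.18

At the steady state, Δk = 0, so s·k^α = (n + δ)·k.
Rearranging, k^(1−α) = s / (n + δ).
k^0.56 = 0.45 / (0.003 + 0.108) = 0.45 / 0.111 = 4.0541
k* = 4.0541^(1/0.56) ≈ 12.1766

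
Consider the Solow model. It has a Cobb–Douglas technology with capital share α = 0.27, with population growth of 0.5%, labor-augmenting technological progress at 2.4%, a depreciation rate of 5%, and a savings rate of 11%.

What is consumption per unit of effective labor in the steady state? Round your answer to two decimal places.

c* = 1.01

In steady state, investment equals break-even investment: s·k^α = (n + g + δ)·k.
Rearranging, k^(1−α) = s / (n + g + δ).
k^0.73 = 0.11 / (0.005 + 0.024 + 0.050) = 0.11 / 0.079 = 1.3924
k* = 1.3924^(1/0.73) ≈ 1.5738
y* = (k*)^α = 1.5738^0.27 ≈ 1.1303
c* = (1 − s)·y* = (1 − 0.11) × 1.1303 ≈ 1.0060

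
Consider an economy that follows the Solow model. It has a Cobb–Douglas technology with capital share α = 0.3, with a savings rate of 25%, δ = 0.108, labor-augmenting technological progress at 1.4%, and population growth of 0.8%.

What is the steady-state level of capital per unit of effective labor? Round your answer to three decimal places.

k* = 2.545

At the steady state, Δk = 0, so s·k^α = (n + g + δ)·k.
Dividing both sides by k: k^(1−α) = s / (n + g + δ).
k^0.7 = 0.25 / (0.008 + 0.014 + 0.108) = 0.25 / 0.130 = 1.9231
k* = 1.9231^(1/0.7) ≈ 2.5452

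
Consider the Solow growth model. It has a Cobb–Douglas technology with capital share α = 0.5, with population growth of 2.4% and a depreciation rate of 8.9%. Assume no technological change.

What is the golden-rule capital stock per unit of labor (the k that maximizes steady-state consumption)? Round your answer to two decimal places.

The golden rule sets f'(k) = n + δ, i.e. α·k^(α−1) = n + δ.
So k^(1−α) = α / (n + δ) = 0.5 / 0.113 = 4.4248.
k_gold = 4.4248^(1/0.5) ≈ 19.5789

k_gold ≈ 19.58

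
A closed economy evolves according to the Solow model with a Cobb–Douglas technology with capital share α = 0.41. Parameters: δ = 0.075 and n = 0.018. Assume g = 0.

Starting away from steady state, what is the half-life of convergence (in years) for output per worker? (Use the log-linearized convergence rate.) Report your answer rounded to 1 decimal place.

t_½ ≈ 12.6 years

Near the steady state the convergence rate is λ = (1 − α)(n + δ).
λ = (1 − 0.41) × 0.093 = 0.59 × 0.093 = 0.05487
Half-life = ln 2 / λ = 0.6931 / 0.05487 ≈ 12.63 years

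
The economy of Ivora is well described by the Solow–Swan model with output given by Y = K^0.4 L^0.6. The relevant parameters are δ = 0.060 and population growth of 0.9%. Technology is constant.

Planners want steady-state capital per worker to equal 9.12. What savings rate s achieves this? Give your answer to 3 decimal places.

s ≈ 0.260

Steady state requires s·f(k) = (n + δ)·k, i.e. s·k^α = (n + δ)·k.
So s / (n + δ) = (k*)^(1−α) = 9.12^0.6 = 3.7670.
Therefore s = 3.7670 × (n + δ) = 3.7670 × 0.069 = 0.2599.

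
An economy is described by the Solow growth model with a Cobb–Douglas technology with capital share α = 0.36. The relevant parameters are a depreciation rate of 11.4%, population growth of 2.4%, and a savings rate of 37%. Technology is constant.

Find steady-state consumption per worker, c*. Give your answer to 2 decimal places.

Steady state requires s·f(k) = (n + δ)·k, i.e. s·k^α = (n + δ)·k.
Rearranging, k^(1−α) = s / (n + δ).
k^0.64 = 0.37 / (0.024 + 0.114) = 0.37 / 0.138 = 2.6812
k* = 2.6812^(1/0.64) ≈ 4.6694
y* = (k*)^α = 4.6694^0.36 ≈ 1.7415
c* = (1 − s)·y* = (1 − 0.37) × 1.7415 ≈ 1.0971

c* = 1.10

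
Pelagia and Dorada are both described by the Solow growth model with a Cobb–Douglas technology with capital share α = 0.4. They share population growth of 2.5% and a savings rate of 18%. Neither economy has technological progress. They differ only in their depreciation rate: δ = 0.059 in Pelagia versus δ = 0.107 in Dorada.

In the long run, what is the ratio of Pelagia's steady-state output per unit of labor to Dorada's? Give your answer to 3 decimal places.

ratio ≈ 1.352

Steady-state y* = [s/(n + δ)]^(α/(1−α)), so the ratio is [ (s_P/(n + δ)_P) / (s_D/(n + δ)_D) ]^0.6667.
s_P/(n + δ)_P = 0.18/0.084 = 2.1429; s_D/(n + δ)_D = 0.18/0.132 = 1.3636.
Ratio = (2.1429/1.3636)^0.6667 = 1.5715^0.6667 ≈ 1.3517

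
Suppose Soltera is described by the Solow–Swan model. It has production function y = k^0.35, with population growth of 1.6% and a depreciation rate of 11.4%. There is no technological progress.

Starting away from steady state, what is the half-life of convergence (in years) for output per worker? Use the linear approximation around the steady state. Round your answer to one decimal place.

Near the steady state the convergence rate is λ = (1 − α)(n + δ).
λ = (1 − 0.35) × 0.130 = 0.65 × 0.130 = 0.0845
Half-life = ln 2 / λ = 0.6931 / 0.0845 ≈ 8.20 years

t_½ ≈ 8.2 years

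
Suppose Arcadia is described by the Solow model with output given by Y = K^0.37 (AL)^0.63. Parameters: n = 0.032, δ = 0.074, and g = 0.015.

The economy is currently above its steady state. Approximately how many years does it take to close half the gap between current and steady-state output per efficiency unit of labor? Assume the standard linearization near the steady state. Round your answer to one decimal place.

t_½ ≈ 9.1 years

Near the steady state the convergence rate is λ = (1 − α)(n + g + δ).
λ = (1 − 0.37) × 0.121 = 0.63 × 0.121 = 0.07623
Half-life = ln 2 / λ = 0.6931 / 0.07623 ≈ 9.09 years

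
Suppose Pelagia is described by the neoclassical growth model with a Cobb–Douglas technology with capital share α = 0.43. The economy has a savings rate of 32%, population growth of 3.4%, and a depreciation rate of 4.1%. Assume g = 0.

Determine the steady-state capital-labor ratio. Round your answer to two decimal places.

k* ≈ 12.75

At the steady state, Δk = 0, so s·k^α = (n + δ)·k.
Rearranging, k^(1−α) = s / (n + δ).
k^0.57 = 0.32 / (0.034 + 0.041) = 0.32 / 0.075 = 4.2667
k* = 4.2667^(1/0.57) ≈ 12.7475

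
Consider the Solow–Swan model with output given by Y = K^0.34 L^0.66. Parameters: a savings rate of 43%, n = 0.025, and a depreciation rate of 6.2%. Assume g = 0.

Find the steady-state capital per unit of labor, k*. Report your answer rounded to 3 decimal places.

k* = 11.257

At the steady state, Δk = 0, so s·k^α = (n + δ)·k.
Dividing both sides by k: k^(1−α) = s / (n + δ).
k^0.66 = 0.43 / (0.025 + 0.062) = 0.43 / 0.087 = 4.9425
k* = 4.9425^(1/0.66) ≈ 11.2573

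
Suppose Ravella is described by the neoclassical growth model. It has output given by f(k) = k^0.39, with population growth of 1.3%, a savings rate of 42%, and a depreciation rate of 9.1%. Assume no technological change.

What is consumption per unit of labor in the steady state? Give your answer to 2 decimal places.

c* ≈ 1.42

In steady state, investment equals break-even investment: s·k^α = (n + δ)·k.
Rearranging, k^(1−α) = s / (n + δ).
k^0.61 = 0.42 / (0.013 + 0.091) = 0.42 / 0.104 = 4.0385
k* = 4.0385^(1/0.61) ≈ 9.8583
y* = (k*)^α = 9.8583^0.39 ≈ 2.4411
c* = (1 − s)·y* = (1 − 0.42) × 2.4411 ≈ 1.4158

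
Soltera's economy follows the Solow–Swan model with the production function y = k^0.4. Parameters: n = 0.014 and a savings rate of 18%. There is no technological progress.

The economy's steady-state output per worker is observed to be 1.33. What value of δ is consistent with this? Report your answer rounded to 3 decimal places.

Steady state requires s·f(k) = (n + δ)·k, i.e. s·k^α = (n + δ)·k.
Since y* = [s/(n + δ)]^(α/(1−α)), we have s/(n + δ) = (y*)^((1−α)/α) = 1.33^1.5 = 1.5338.
Therefore n + δ = s / 1.5338 = 0.18 / 1.5338 = 0.1174, so δ = 0.1174 − 0.014 = 0.1034.

δ ≈ 0.103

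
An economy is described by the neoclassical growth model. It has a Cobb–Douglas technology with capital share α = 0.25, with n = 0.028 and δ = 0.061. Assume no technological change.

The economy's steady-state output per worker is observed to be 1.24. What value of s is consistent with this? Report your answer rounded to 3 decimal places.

In steady state, investment equals break-even investment: s·k^α = (n + δ)·k.
Since y* = [s/(n + δ)]^(α/(1−α)), we have s/(n + δ) = (y*)^((1−α)/α) = 1.24^3 = 1.9066.
Therefore s = 1.9066 × (n + δ) = 1.9066 × 0.089 = 0.1697.

s ≈ 0.170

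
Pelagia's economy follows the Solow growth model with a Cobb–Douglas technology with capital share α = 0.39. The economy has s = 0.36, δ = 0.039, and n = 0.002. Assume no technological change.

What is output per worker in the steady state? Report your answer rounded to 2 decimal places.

In steady state, investment equals break-even investment: s·k^α = (n + δ)·k.
Dividing both sides by k: k^(1−α) = s / (n + δ).
k^0.61 = 0.36 / (0.002 + 0.039) = 0.36 / 0.041 = 8.7805
k* = 8.7805^(1/0.61) ≈ 35.2170
y* = (k*)^α = 35.2170^0.39 ≈ 4.0108

y* ≈ 4.01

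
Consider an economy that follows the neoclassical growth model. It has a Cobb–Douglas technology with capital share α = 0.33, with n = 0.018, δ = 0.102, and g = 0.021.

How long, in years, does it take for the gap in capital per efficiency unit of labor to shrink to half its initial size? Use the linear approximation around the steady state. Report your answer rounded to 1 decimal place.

half-life ≈ 7.3 years

Near the steady state the convergence rate is λ = (1 − α)(n + g + δ).
λ = (1 − 0.33) × 0.141 = 0.67 × 0.141 = 0.09447
Half-life = ln 2 / λ = 0.6931 / 0.09447 ≈ 7.34 years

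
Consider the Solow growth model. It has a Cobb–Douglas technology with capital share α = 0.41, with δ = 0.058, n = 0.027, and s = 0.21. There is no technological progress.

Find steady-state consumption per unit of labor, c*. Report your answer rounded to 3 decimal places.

c* ≈ 1.481

At the steady state, Δk = 0, so s·k^α = (n + δ)·k.
Dividing both sides by k: k^(1−α) = s / (n + δ).
k^0.59 = 0.21 / (0.027 + 0.058) = 0.21 / 0.085 = 2.4706
k* = 2.4706^(1/0.59) ≈ 4.6320
y* = (k*)^α = 4.6320^0.41 ≈ 1.8748
c* = (1 − s)·y* = (1 − 0.21) × 1.8748 ≈ 1.4811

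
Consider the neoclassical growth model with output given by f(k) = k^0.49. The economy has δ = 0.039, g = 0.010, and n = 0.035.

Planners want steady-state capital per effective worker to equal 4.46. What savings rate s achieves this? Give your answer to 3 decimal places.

s ≈ 0.180

In steady state, investment equals break-even investment: s·k^α = (n + g + δ)·k.
So s / (n + g + δ) = (k*)^(1−α) = 4.46^0.51 = 2.1437.
Therefore s = 2.1437 × (n + g + δ) = 2.1437 × 0.084 = 0.1801.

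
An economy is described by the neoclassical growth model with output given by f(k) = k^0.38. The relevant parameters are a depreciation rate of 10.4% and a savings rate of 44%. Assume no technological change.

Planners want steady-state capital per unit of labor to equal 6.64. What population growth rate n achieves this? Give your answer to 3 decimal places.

Steady state requires s·f(k) = (n + δ)·k, i.e. s·k^α = (n + δ)·k.
So s / (n + δ) = (k*)^(1−α) = 6.64^0.62 = 3.2340.
Therefore n + δ = s / 3.2340 = 0.44 / 3.2340 = 0.1361, so n = 0.1361 − 0.104 = 0.0321.

n ≈ 0.032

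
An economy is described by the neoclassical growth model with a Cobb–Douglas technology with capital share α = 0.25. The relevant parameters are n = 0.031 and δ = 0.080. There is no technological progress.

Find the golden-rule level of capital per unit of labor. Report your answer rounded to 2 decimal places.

The golden rule sets f'(k) = n + δ, i.e. α·k^(α−1) = n + δ.
So k^(1−α) = α / (n + δ) = 0.25 / 0.111 = 2.2523.
k_gold = 2.2523^(1/0.75) ≈ 2.9524

k_gold ≈ 2.95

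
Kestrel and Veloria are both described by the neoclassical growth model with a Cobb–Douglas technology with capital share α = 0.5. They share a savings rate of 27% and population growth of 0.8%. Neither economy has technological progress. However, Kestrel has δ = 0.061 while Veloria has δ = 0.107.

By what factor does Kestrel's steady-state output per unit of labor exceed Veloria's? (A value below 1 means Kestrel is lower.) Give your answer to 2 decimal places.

y*_K / y*_V ≈ 1.67

Steady-state y* = [s/(n + δ)]^(α/(1−α)), so the ratio is [ (s_K/(n + δ)_K) / (s_V/(n + δ)_V) ]^1.
s_K/(n + δ)_K = 0.27/0.069 = 3.9130; s_V/(n + δ)_V = 0.27/0.115 = 2.3478.
Ratio = (3.9130/2.3478)^1 = 1.6667^1 ≈ 1.6667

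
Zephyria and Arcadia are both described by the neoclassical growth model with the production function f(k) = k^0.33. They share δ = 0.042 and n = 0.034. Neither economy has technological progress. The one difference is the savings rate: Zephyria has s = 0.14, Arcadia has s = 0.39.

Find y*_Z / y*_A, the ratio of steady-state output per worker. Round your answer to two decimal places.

Steady-state y* = [s/(n + δ)]^(α/(1−α)), so the ratio is [ (s_Z/(n + δ)_Z) / (s_A/(n + δ)_A) ]^0.4925.
s_Z/(n + δ)_Z = 0.14/0.076 = 1.8421; s_A/(n + δ)_A = 0.39/0.076 = 5.1316.
Ratio = (1.8421/5.1316)^0.4925 = 0.3590^0.4925 ≈ 0.6038

y*_Z / y*_A ≈ 0.60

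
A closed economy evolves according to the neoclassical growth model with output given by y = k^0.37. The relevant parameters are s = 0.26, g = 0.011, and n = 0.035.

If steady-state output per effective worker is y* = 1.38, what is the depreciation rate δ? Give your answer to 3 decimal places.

δ ≈ 0.104

Steady state requires s·f(k) = (n + g + δ)·k, i.e. s·k^α = (n + g + δ)·k.
Since y* = [s/(n + g + δ)]^(α/(1−α)), we have s/(n + g + δ) = (y*)^((1−α)/α) = 1.38^1.7027 = 1.7305.
Therefore n + g + δ = s / 1.7305 = 0.26 / 1.7305 = 0.1502, so δ = 0.1502 − 0.046 = 0.1042.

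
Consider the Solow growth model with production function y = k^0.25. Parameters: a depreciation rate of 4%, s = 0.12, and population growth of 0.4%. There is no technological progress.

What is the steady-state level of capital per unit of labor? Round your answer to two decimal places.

In steady state, investment equals break-even investment: s·k^α = (n + δ)·k.
Dividing both sides by k: k^(1−α) = s / (n + δ).
k^0.75 = 0.12 / (0.004 + 0.040) = 0.12 / 0.044 = 2.7273
k* = 2.7273^(1/0.75) ≈ 3.8105

k* = 3.81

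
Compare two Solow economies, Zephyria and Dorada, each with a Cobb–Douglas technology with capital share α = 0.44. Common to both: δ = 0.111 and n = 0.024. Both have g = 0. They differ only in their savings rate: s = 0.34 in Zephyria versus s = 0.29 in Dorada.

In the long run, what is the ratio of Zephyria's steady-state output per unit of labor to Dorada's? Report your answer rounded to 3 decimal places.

ratio ≈ 1.133

Steady-state y* = [s/(n + δ)]^(α/(1−α)), so the ratio is [ (s_Z/(n + δ)_Z) / (s_D/(n + δ)_D) ]^0.7857.
s_Z/(n + δ)_Z = 0.34/0.135 = 2.5185; s_D/(n + δ)_D = 0.29/0.135 = 2.1481.
Ratio = (2.5185/2.1481)^0.7857 = 1.1724^0.7857 ≈ 1.1331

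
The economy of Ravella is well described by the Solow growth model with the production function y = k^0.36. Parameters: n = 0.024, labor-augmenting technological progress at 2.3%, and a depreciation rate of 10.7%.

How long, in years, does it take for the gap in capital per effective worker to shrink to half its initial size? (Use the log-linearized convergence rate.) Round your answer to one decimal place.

Near the steady state the convergence rate is λ = (1 − α)(n + g + δ).
λ = (1 − 0.36) × 0.154 = 0.64 × 0.154 = 0.09856
Half-life = ln 2 / λ = 0.6931 / 0.09856 ≈ 7.03 years

half-life ≈ 7.0 years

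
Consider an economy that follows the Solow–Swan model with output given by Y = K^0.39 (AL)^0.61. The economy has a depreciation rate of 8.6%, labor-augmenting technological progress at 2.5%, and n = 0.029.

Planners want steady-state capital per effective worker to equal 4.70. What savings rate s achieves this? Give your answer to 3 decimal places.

At the steady state, Δk = 0, so s·k^α = (n + g + δ)·k.
So s / (n + g + δ) = (k*)^(1−α) = 4.70^0.61 = 2.5703.
Therefore s = 2.5703 × (n + g + δ) = 2.5703 × 0.140 = 0.3598.

s ≈ 0.360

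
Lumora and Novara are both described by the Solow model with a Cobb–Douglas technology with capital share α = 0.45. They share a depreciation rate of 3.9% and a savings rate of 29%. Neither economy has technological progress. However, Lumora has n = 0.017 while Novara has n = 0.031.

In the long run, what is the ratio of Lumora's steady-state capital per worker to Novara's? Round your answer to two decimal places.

Steady-state k* = [s/(n + δ)]^(1/(1−α)), so the ratio is [ (s_L/(n + δ)_L) / (s_N/(n + δ)_N) ]^1.8182.
s_L/(n + δ)_L = 0.29/0.056 = 5.1786; s_N/(n + δ)_N = 0.29/0.070 = 4.1429.
Ratio = (5.1786/4.1429)^1.8182 = 1.2500^1.8182 ≈ 1.5004

ratio ≈ 1.50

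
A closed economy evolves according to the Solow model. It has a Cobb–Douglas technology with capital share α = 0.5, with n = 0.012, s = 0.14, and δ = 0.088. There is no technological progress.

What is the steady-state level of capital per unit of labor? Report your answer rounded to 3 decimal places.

Steady state requires s·f(k) = (n + δ)·k, i.e. s·k^α = (n + δ)·k.
Rearranging, k^(1−α) = s / (n + δ).
k^0.5 = 0.14 / (0.012 + 0.088) = 0.14 / 0.100 = 1.4000
k* = 1.4000^(1/0.5) ≈ 1.9600

k* ≈ 1.960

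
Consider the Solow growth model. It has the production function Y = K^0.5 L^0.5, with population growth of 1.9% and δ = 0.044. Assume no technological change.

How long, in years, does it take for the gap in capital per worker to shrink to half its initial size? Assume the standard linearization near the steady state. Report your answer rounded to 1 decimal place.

half-life ≈ 22.0 years

Near the steady state the convergence rate is λ = (1 − α)(n + δ).
λ = (1 − 0.5) × 0.063 = 0.5 × 0.063 = 0.0315
Half-life = ln 2 / λ = 0.6931 / 0.0315 ≈ 22.00 years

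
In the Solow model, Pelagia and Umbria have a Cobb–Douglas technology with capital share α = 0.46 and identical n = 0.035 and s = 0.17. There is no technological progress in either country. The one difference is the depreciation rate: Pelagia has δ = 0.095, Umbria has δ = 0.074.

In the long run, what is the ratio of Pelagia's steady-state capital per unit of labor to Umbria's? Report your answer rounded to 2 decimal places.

Steady-state k* = [s/(n + δ)]^(1/(1−α)), so the ratio is [ (s_P/(n + δ)_P) / (s_U/(n + δ)_U) ]^1.8519.
s_P/(n + δ)_P = 0.17/0.130 = 1.3077; s_U/(n + δ)_U = 0.17/0.109 = 1.5596.
Ratio = (1.3077/1.5596)^1.8519 = 0.8385^1.8519 ≈ 0.7217

ratio ≈ 0.72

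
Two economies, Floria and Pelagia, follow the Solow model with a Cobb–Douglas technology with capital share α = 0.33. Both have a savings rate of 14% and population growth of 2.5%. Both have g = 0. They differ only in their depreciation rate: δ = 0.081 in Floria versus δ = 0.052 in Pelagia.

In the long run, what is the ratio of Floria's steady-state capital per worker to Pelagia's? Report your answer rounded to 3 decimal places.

Steady-state k* = [s/(n + δ)]^(1/(1−α)), so the ratio is [ (s_F/(n + δ)_F) / (s_P/(n + δ)_P) ]^1.4925.
s_F/(n + δ)_F = 0.14/0.106 = 1.3208; s_P/(n + δ)_P = 0.14/0.077 = 1.8182.
Ratio = (1.3208/1.8182)^1.4925 = 0.7264^1.4925 ≈ 0.6206

ratio ≈ 0.621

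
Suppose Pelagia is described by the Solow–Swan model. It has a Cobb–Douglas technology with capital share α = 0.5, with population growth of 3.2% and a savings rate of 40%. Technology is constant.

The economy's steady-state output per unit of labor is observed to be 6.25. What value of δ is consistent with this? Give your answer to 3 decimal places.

In steady state, investment equals break-even investment: s·k^α = (n + δ)·k.
Since y* = [s/(n + δ)]^(α/(1−α)), we have s/(n + δ) = (y*)^((1−α)/α) = 6.25^1 = 6.2500.
Therefore n + δ = s / 6.2500 = 0.40 / 6.2500 = 0.0640, so δ = 0.0640 − 0.032 = 0.0320.

δ ≈ 0.032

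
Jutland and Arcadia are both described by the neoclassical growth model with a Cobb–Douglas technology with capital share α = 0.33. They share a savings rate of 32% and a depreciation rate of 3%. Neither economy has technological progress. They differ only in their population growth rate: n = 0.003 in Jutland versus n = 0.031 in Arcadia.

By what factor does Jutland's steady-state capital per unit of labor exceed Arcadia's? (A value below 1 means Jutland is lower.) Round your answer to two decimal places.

k*_J / k*_A ≈ 2.50

Steady-state k* = [s/(n + δ)]^(1/(1−α)), so the ratio is [ (s_J/(n + δ)_J) / (s_A/(n + δ)_A) ]^1.4925.
s_J/(n + δ)_J = 0.32/0.033 = 9.6970; s_A/(n + δ)_A = 0.32/0.061 = 5.2459.
Ratio = (9.6970/5.2459)^1.4925 = 1.8485^1.4925 ≈ 2.5017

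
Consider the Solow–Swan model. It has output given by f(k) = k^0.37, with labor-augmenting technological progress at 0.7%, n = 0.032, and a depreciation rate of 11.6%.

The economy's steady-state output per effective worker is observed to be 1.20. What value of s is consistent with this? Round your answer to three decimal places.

At the steady state, Δk = 0, so s·k^α = (n + g + δ)·k.
Since y* = [s/(n + g + δ)]^(α/(1−α)), we have s/(n + g + δ) = (y*)^((1−α)/α) = 1.20^1.7027 = 1.3640.
Therefore s = 1.3640 × (n + g + δ) = 1.3640 × 0.155 = 0.2114.

s ≈ 0.211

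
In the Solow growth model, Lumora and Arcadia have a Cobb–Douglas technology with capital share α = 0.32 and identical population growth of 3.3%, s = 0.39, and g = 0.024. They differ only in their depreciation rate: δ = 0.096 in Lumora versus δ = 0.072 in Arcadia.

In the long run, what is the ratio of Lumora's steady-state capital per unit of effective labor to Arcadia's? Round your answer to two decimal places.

Steady-state k* = [s/(n + g + δ)]^(1/(1−α)), so the ratio is [ (s_L/(n + g + δ)_L) / (s_A/(n + g + δ)_A) ]^1.4706.
s_L/(n + g + δ)_L = 0.39/0.153 = 2.5490; s_A/(n + g + δ)_A = 0.39/0.129 = 3.0233.
Ratio = (2.5490/3.0233)^1.4706 = 0.8431^1.4706 ≈ 0.7780

ratio ≈ 0.78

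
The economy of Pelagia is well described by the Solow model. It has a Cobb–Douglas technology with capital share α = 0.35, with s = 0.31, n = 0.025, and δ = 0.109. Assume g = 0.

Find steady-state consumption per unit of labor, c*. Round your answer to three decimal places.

c* ≈ 1.084

At the steady state, Δk = 0, so s·k^α = (n + δ)·k.
Rearranging, k^(1−α) = s / (n + δ).
k^0.65 = 0.31 / (0.025 + 0.109) = 0.31 / 0.134 = 2.3134
k* = 2.3134^(1/0.65) ≈ 3.6340
y* = (k*)^α = 3.6340^0.35 ≈ 1.5709
c* = (1 − s)·y* = (1 − 0.31) × 1.5709 ≈ 1.0839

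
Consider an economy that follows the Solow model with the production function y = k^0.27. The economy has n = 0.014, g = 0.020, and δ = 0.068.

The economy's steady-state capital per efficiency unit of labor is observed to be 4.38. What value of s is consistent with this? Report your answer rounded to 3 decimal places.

Steady state requires s·f(k) = (n + g + δ)·k, i.e. s·k^α = (n + g + δ)·k.
So s / (n + g + δ) = (k*)^(1−α) = 4.38^0.73 = 2.9395.
Therefore s = 2.9395 × (n + g + δ) = 2.9395 × 0.102 = 0.2998.

s ≈ 0.300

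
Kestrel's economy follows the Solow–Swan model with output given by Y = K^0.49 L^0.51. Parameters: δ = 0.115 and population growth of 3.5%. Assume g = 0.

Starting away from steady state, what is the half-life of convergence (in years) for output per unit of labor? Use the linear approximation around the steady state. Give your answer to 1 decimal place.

about 9.1 years

Near the steady state the convergence rate is λ = (1 − α)(n + δ).
λ = (1 − 0.49) × 0.150 = 0.51 × 0.150 = 0.0765
Half-life = ln 2 / λ = 0.6931 / 0.0765 ≈ 9.06 years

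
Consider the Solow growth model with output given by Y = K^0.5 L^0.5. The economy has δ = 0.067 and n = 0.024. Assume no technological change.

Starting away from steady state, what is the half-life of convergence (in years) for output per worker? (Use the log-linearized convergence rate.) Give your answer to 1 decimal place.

half-life ≈ 15.2 years

Near the steady state the convergence rate is λ = (1 − α)(n + δ).
λ = (1 − 0.5) × 0.091 = 0.5 × 0.091 = 0.0455
Half-life = ln 2 / λ = 0.6931 / 0.0455 ≈ 15.23 years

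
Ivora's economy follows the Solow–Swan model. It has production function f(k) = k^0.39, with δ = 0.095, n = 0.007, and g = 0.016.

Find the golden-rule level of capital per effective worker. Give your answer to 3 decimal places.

k_gold ≈ 7.098

The golden rule sets f'(k) = n + g + δ, i.e. α·k^(α−1) = n + g + δ.
So k^(1−α) = α / (n + g + δ) = 0.39 / 0.118 = 3.3051.
k_gold = 3.3051^(1/0.61) ≈ 7.0978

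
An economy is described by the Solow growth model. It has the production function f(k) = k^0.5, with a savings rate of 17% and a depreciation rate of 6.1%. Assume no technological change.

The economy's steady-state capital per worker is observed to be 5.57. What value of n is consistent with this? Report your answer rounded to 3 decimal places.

In steady state, investment equals break-even investment: s·k^α = (n + δ)·k.
So s / (n + δ) = (k*)^(1−α) = 5.57^0.5 = 2.3601.
Therefore n + δ = s / 2.3601 = 0.17 / 2.3601 = 0.0720, so n = 0.0720 − 0.061 = 0.0110.

n ≈ 0.011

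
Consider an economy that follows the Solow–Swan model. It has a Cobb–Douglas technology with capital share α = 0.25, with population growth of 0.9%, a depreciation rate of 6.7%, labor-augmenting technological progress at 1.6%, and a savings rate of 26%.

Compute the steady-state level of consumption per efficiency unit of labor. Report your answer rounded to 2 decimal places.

In steady state, investment equals break-even investment: s·k^α = (n + g + δ)·k.
Dividing both sides by k: k^(1−α) = s / (n + g + δ).
k^0.75 = 0.26 / (0.009 + 0.016 + 0.067) = 0.26 / 0.092 = 2.8261
k* = 2.8261^(1/0.75) ≈ 3.9956
y* = (k*)^α = 3.9956^0.25 ≈ 1.4138
c* = (1 − s)·y* = (1 − 0.26) × 1.4138 ≈ 1.0462

c* ≈ 1.05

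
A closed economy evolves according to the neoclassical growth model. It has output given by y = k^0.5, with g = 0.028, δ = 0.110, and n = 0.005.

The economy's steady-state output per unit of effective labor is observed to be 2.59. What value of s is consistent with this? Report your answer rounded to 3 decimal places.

At the steady state, Δk = 0, so s·k^α = (n + g + δ)·k.
Since y* = [s/(n + g + δ)]^(α/(1−α)), we have s/(n + g + δ) = (y*)^((1−α)/α) = 2.59^1 = 2.5900.
Therefore s = 2.5900 × (n + g + δ) = 2.5900 × 0.143 = 0.3704.

s ≈ 0.370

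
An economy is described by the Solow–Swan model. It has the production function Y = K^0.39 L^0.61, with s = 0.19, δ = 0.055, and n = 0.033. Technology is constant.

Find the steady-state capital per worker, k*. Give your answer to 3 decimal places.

At the steady state, Δk = 0, so s·k^α = (n + δ)·k.
Rearranging, k^(1−α) = s / (n + δ).
k^0.61 = 0.19 / (0.033 + 0.055) = 0.19 / 0.088 = 2.1591
k* = 2.1591^(1/0.61) ≈ 3.5317

k* ≈ 3.532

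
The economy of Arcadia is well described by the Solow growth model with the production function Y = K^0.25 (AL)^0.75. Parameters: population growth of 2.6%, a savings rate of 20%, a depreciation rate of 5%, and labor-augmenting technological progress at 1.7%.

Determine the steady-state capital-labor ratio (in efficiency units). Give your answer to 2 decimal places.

At the steady state, Δk = 0, so s·k^α = (n + g + δ)·k.
Rearranging, k^(1−α) = s / (n + g + δ).
k^0.75 = 0.20 / (0.026 + 0.017 + 0.050) = 0.20 / 0.093 = 2.1505
k* = 2.1505^(1/0.75) ≈ 2.7758

k* = 2.78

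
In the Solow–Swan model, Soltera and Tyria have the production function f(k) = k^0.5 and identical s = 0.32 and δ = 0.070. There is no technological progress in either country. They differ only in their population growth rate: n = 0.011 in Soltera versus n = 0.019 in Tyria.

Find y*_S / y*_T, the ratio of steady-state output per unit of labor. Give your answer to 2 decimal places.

Steady-state y* = [s/(n + δ)]^(α/(1−α)), so the ratio is [ (s_S/(n + δ)_S) / (s_T/(n + δ)_T) ]^1.
s_S/(n + δ)_S = 0.32/0.081 = 3.9506; s_T/(n + δ)_T = 0.32/0.089 = 3.5955.
Ratio = (3.9506/3.5955)^1 = 1.0988^1 ≈ 1.0988

ratio ≈ 1.10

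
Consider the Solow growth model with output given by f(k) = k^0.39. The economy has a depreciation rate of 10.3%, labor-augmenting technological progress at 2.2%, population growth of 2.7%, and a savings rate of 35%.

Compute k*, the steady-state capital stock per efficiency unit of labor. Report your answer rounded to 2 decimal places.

k* = 3.92

At the steady state, Δk = 0, so s·k^α = (n + g + δ)·k.
Dividing both sides by k: k^(1−α) = s / (n + g + δ).
k^0.61 = 0.35 / (0.027 + 0.022 + 0.103) = 0.35 / 0.152 = 2.3026
k* = 2.3026^(1/0.61) ≈ 3.9246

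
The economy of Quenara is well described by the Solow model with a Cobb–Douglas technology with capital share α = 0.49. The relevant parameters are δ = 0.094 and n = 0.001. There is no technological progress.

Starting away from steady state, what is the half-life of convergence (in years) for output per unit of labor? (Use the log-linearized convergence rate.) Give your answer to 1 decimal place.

t_½ ≈ 14.3 years

Near the steady state the convergence rate is λ = (1 − α)(n + δ).
λ = (1 − 0.49) × 0.095 = 0.51 × 0.095 = 0.04845
Half-life = ln 2 / λ = 0.6931 / 0.04845 ≈ 14.31 years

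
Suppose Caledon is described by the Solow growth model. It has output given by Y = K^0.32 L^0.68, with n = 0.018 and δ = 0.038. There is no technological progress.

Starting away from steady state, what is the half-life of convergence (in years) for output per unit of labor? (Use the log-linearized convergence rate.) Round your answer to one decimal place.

about 18.2 years

Near the steady state the convergence rate is λ = (1 − α)(n + δ).
λ = (1 − 0.32) × 0.056 = 0.68 × 0.056 = 0.03808
Half-life = ln 2 / λ = 0.6931 / 0.03808 ≈ 18.20 years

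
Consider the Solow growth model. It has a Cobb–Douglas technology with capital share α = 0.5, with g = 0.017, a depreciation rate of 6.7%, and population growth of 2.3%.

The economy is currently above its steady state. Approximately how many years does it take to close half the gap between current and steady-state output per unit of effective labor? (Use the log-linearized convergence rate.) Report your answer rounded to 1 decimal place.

Near the steady state the convergence rate is λ = (1 − α)(n + g + δ).
λ = (1 − 0.5) × 0.107 = 0.5 × 0.107 = 0.0535
Half-life = ln 2 / λ = 0.6931 / 0.0535 ≈ 12.96 years

about 13.0 years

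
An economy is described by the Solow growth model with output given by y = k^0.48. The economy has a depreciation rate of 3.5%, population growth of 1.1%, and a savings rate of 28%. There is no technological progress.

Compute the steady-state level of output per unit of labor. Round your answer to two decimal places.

In steady state, investment equals break-even investment: s·k^α = (n + δ)·k.
Rearranging, k^(1−α) = s / (n + δ).
k^0.52 = 0.28 / (0.011 + 0.035) = 0.28 / 0.046 = 6.0870
k* = 6.0870^(1/0.52) ≈ 32.2454
y* = (k*)^α = 32.2454^0.48 ≈ 5.2974

y* = 5.30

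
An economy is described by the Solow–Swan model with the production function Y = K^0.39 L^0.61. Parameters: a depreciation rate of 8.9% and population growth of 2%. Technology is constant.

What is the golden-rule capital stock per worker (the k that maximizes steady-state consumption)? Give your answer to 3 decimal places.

k_gold ≈ 8.084

The golden rule sets f'(k) = n + δ, i.e. α·k^(α−1) = n + δ.
So k^(1−α) = α / (n + δ) = 0.39 / 0.109 = 3.5780.
k_gold = 3.5780^(1/0.61) ≈ 8.0836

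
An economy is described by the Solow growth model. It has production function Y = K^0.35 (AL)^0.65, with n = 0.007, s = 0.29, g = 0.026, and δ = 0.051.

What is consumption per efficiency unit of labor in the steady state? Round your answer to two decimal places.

In steady state, investment equals break-even investment: s·k^α = (n + g + δ)·k.
Dividing both sides by k: k^(1−α) = s / (n + g + δ).
k^0.65 = 0.29 / (0.007 + 0.026 + 0.051) = 0.29 / 0.084 = 3.4524
k* = 3.4524^(1/0.65) ≈ 6.7279
y* = (k*)^α = 6.7279^0.35 ≈ 1.9488
c* = (1 − s)·y* = (1 − 0.29) × 1.9488 ≈ 1.3836

c* ≈ 1.38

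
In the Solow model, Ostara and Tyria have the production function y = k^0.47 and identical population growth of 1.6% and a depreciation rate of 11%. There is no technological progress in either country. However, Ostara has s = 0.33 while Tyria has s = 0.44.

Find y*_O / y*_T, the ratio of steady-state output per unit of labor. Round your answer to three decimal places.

Steady-state y* = [s/(n + δ)]^(α/(1−α)), so the ratio is [ (s_O/(n + δ)_O) / (s_T/(n + δ)_T) ]^0.8868.
s_O/(n + δ)_O = 0.33/0.126 = 2.6190; s_T/(n + δ)_T = 0.44/0.126 = 3.4921.
Ratio = (2.6190/3.4921)^0.8868 = 0.7500^0.8868 ≈ 0.7748

ratio ≈ 0.775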